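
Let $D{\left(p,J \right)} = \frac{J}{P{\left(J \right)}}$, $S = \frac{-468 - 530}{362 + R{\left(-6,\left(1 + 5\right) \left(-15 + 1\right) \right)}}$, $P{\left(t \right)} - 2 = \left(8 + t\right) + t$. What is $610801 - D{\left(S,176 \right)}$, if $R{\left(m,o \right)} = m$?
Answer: $\frac{110554893}{181} \approx 6.108 \cdot 10^{5}$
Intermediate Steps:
$P{\left(t \right)} = 10 + 2 t$ ($P{\left(t \right)} = 2 + \left(\left(8 + t\right) + t\right) = 2 + \left(8 + 2 t\right) = 10 + 2 t$)
$S = - \frac{499}{178}$ ($S = \frac{-468 - 530}{362 - 6} = - \frac{998}{356} = \left(-998\right) \frac{1}{356} = - \frac{499}{178} \approx -2.8034$)
$D{\left(p,J \right)} = \frac{J}{10 + 2 J}$
$610801 - D{\left(S,176 \right)} = 610801 - \frac{1}{2} \cdot 176 \frac{1}{5 + 176} = 610801 - \frac{1}{2} \cdot 176 \cdot \frac{1}{181} = 610801 - \frac{88}{181} = \frac{110554893}{181}$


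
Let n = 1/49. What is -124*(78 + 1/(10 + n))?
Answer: -4755028/491 ≈ -9684.4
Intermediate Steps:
n = 1/49 ≈ 0.020408
-124*(78 + 1/(10 + n)) = -124*(78 + 1/(10 + 1/49)) = -124*(78 + 1/(491/49)) = -124*(78 + 49/491) = -124*38347/491 = -4755028/491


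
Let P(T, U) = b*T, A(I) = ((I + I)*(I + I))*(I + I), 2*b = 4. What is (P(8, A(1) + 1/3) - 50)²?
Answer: 1156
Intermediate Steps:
b = 2 (b = (½)*4 = 2)
A(I) = 8*I³ (A(I) = ((2*I)*(2*I))*(2*I) = (4*I²)*(2*I) = 8*I³)
P(T, U) = 2*T
(P(8, A(1) + 1/3) - 50)² = (2*8 - 50)² = (16 - 50)² = (-34)² = 1156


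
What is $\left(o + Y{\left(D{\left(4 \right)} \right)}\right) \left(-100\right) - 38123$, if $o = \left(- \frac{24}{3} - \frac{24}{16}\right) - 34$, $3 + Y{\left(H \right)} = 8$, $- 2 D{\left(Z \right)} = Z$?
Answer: $-34273$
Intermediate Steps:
$D{\left(Z \right)} = - \frac{Z}{2}$
$Y{\left(H \right)} = 5$ ($Y{\left(H \right)} = -3 + 8 = 5$)
$o = - \frac{87}{2}$ ($o = \left(\left(-24\right) \frac{1}{3} - \frac{3}{2}\right) - 34 = \left(-8 - \frac{3}{2}\right) - 34 = - \frac{19}{2} - 34 = - \frac{87}{2} \approx -43.5$)
$\left(o + Y{\left(D{\left(4 \right)} \right)}\right) \left(-100\right) - 38123 = \left(- \frac{87}{2} + 5\right) \left(-100\right) - 38123 = \left(- \frac{77}{2}\right) \left(-100\right) - 38123 = 3850 - 38123 = -34273$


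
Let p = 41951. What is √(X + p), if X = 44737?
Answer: 12*√602 ≈ 294.43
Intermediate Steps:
√(X + p) = √(44737 + 41951) = √86688 = 12*√602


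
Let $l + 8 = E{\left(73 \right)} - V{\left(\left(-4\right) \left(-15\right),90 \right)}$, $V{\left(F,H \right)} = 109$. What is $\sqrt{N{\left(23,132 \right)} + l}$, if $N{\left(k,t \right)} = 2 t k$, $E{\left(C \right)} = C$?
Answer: $2 \sqrt{1507} \approx 77.64$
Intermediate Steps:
$N{\left(k,t \right)} = 2 k t$
$l = -44$ ($l = -8 + \left(73 - 109\right) = -8 - 36 = -44$)
$\sqrt{N{\left(23,132 \right)} + l} = \sqrt{2 \cdot 23 \cdot 132 - 44} = \sqrt{6072 - 44} = \sqrt{6028} = 2 \sqrt{1507}$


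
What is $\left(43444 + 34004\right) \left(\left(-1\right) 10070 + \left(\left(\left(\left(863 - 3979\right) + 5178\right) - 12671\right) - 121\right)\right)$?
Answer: $-1610918400$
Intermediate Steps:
$\left(43444 + 34004\right) \left(\left(-1\right) 10070 + \left(\left(\left(\left(863 - 3979\right) + 5178\right) - 12671\right) - 121\right)\right) = 77448 \left(-10070 + \left(\left(\left(-3116 + 5178\right) - 12671\right) - 121\right)\right) = 77448 \left(-10070 + \left(\left(2062 - 12671\right) - 121\right)\right) = 77448 \left(-10070 - 10730\right) = 77448 \left(-20800\right) = -1610918400$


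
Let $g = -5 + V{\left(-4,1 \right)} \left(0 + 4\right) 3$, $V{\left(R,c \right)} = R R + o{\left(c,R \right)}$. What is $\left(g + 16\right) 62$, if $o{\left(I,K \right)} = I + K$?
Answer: $10354$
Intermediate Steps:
$V{\left(R,c \right)} = R + c + R^{2}$ ($V{\left(R,c \right)} = R R + \left(c + R\right) = R^{2} + \left(R + c\right) = R + c + R^{2}$)
$g = 151$ ($g = -5 + \left(-4 + 1 + \left(-4\right)^{2}\right) \left(0 + 4\right) 3 = -5 + \left(-4 + 1 + 16\right) 4 \cdot 3 = -5 + 13 \cdot 12 = -5 + 156 = 151$)
$\left(g + 16\right) 62 = \left(151 + 16\right) 62 = 167 \cdot 62 = 10354$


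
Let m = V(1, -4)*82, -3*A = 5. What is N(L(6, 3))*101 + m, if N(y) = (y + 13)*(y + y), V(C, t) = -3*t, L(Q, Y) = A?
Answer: -25484/9 ≈ -2831.6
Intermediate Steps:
A = -5/3 (A = -1/3*5 = -5/3 ≈ -1.6667)
L(Q, Y) = -5/3
N(y) = 2*y*(13 + y) (N(y) = (13 + y)*(2*y) = 2*y*(13 + y))
m = 984 (m = -3*(-4)*82 = 12*82 = 984)
N(L(6, 3))*101 + m = (2*(-5/3)*(13 - 5/3))*101 + 984 = (2*(-5/3)*(34/3))*101 + 984 = -340/9*101 + 984 = -34340/9 + 984 = -25484/9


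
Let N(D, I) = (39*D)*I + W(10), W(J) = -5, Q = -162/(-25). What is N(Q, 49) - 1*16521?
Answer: -103568/25 ≈ -4142.7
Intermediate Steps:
Q = 162/25 (Q = -162*(-1/25) = 162/25 ≈ 6.4800)
N(D, I) = -5 + 39*D*I (N(D, I) = (39*D)*I - 5 = 39*D*I - 5 = -5 + 39*D*I)
N(Q, 49) - 1*16521 = (-5 + 39*(162/25)*49) - 1*16521 = (-5 + 309582/25) - 16521 = 309457/25 - 16521 = -103568/25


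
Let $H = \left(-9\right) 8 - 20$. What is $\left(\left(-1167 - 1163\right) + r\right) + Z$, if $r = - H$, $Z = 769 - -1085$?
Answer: $-384$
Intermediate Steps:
$Z = 1854$ ($Z = 769 + 1085 = 1854$)
$H = -92$ ($H = -72 - 20 = -92$)
$r = 92$ ($r = \left(-1\right) \left(-92\right) = 92$)
$\left(\left(-1167 - 1163\right) + r\right) + Z = \left(\left(-1167 - 1163\right) + 92\right) + 1854 = \left(-2330 + 92\right) + 1854 = -2238 + 1854 = -384$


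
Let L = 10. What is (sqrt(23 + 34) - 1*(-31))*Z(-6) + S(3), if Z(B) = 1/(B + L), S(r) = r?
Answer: 43/4 + sqrt(57)/4 ≈ 12.637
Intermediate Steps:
Z(B) = 1/(10 + B) (Z(B) = 1/(B + 10) = 1/(10 + B))
(sqrt(23 + 34) - 1*(-31))*Z(-6) + S(3) = (sqrt(23 + 34) - 1*(-31))/(10 - 6) + 3 = (sqrt(57) + 31)/4 + 3 = (31 + sqrt(57))*(1/4) + 3 = (31/4 + sqrt(57)/4) + 3 = 43/4 + sqrt(57)/4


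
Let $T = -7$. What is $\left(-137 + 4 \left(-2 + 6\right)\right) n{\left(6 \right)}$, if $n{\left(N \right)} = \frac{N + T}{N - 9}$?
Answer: $- \frac{121}{3} \approx -40.333$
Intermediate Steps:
$n{\left(N \right)} = \frac{-7 + N}{-9 + N}$ ($n{\left(N \right)} = \frac{N - 7}{N - 9} = \frac{-7 + N}{-9 + N}$)
$\left(-137 + 4 \left(-2 + 6\right)\right) n{\left(6 \right)} = \left(-137 + 4 \left(-2 + 6\right)\right) \frac{-7 + 6}{-9 + 6} = \left(-137 + 4 \cdot 4\right) \frac{1}{-3} \left(-1\right) = \left(-137 + 16\right) \left(\left(- \frac{1}{3}\right) \left(-1\right)\right) = \left(-121\right) \frac{1}{3} = - \frac{121}{3}$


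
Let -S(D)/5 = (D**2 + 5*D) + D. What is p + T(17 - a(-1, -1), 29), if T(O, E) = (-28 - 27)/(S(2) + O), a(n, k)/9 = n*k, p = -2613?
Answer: -188081/72 ≈ -2612.2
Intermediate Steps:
S(D) = -30*D - 5*D**2 (S(D) = -5*((D**2 + 5*D) + D) = -5*(D**2 + 6*D) = -30*D - 5*D**2)
a(n, k) = 9*k*n (a(n, k) = 9*(n*k) = 9*(k*n) = 9*k*n)
T(O, E) = -55/(-80 + O) (T(O, E) = (-28 - 27)/(-5*2*(6 + 2) + O) = -55/(-5*2*8 + O) = -55/(-80 + O))
p + T(17 - a(-1, -1), 29) = -2613 - 55/(-80 + (17 - 9*(-1)*(-1))) = -2613 - 55/(-80 + (17 - 1*9)) = -2613 - 55/(-80 + (17 - 9)) = -2613 - 55/(-80 + 8) = -2613 - 55/(-72) = -2613 - 55*(-1/72) = -2613 + 55/72 = -188081/72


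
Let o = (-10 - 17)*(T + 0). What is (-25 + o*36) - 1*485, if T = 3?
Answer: -3426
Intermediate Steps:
o = -81 (o = (-10 - 17)*(3 + 0) = -27*3 = -81)
(-25 + o*36) - 1*485 = (-25 - 81*36) - 1*485 = (-25 - 2916) - 485 = -2941 - 485 = -3426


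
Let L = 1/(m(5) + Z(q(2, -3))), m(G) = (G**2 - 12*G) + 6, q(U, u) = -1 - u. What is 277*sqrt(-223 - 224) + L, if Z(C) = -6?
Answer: -1/35 + 277*I*sqrt(447) ≈ -0.028571 + 5856.4*I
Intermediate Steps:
m(G) = 6 + G**2 - 12*G
L = -1/35 (L = 1/((6 + 5**2 - 12*5) - 6) = 1/((6 + 25 - 60) - 6) = 1/(-29 - 6) = 1/(-35) = -1/35 ≈ -0.028571)
277*sqrt(-223 - 224) + L = 277*sqrt(-223 - 224) - 1/35 = 277*sqrt(-447) - 1/35 = 277*(I*sqrt(447)) - 1/35 = 277*I*sqrt(447) - 1/35 = -1/35 + 277*I*sqrt(447)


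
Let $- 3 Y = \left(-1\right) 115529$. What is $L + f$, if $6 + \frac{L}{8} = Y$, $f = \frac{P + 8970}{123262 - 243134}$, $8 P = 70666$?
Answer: $\frac{443088893305}{1438464} \approx 3.0803 \cdot 10^{5}$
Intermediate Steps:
$P = \frac{35333}{4}$ ($P = \frac{1}{8} \cdot 70666 = \frac{35333}{4} \approx 8833.3$)
$Y = \frac{115529}{3}$ ($Y = - \frac{\left(-1\right) 115529}{3} = \left(- \frac{1}{3}\right) \left(-115529\right) = \frac{115529}{3} \approx 38510.0$)
$f = - \frac{71213}{479488}$ ($f = \frac{\frac{35333}{4} + 8970}{123262 - 243134} = \frac{71213}{4 \left(-119872\right)} = \frac{71213}{4} \left(- \frac{1}{119872}\right) = - \frac{71213}{479488} \approx -0.14852$)
$L = \frac{924088}{3}$ ($L = -48 + 8 \cdot \frac{115529}{3} = -48 + \frac{924232}{3} = \frac{924088}{3} \approx 3.0803 \cdot 10^{5}$)
$L + f = \frac{924088}{3} - \frac{71213}{479488} = \frac{443088893305}{1438464}$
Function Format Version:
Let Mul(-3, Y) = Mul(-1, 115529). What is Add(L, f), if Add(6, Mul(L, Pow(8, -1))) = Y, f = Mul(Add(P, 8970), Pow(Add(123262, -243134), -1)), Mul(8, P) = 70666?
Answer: Rational(443088893305, 1438464) ≈ 3.0803e+5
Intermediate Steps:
P = Rational(35333, 4) (P = Mul(Rational(1, 8), 70666) = Rational(35333, 4) ≈ 8833.3)
Y = Rational(115529, 3) (Y = Mul(Rational(-1, 3), Mul(-1, 115529)) = Mul(Rational(-1, 3), -115529) = Rational(115529, 3) ≈ 38510.)
f = Rational(-71213, 479488) (f = Mul(Add(Rational(35333, 4), 8970), Pow(Add(123262, -243134), -1)) = Mul(Rational(71213, 4), Pow(-119872, -1)) = Mul(Rational(71213, 4), Rational(-1, 119872)) = Rational(-71213, 479488) ≈ -0.14852)
L = Rational(924088, 3) (L = Add(-48, Mul(8, Rational(115529, 3))) = Add(-48, Rational(924232, 3)) = Rational(924088, 3) ≈ 3.0803e+5)
Add(L, f) = Add(Rational(924088, 3), Rational(-71213, 479488)) = Rational(443088893305, 1438464)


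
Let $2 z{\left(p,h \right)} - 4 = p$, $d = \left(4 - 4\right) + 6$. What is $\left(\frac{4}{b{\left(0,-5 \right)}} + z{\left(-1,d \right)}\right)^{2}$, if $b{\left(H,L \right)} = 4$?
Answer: $\frac{25}{4} \approx 6.25$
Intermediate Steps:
$d = 6$ ($d = 0 + 6 = 6$)
$z{\left(p,h \right)} = 2 + \frac{p}{2}$
$\left(\frac{4}{b{\left(0,-5 \right)}} + z{\left(-1,d \right)}\right)^{2} = \left(\frac{4}{4} + \left(2 + \frac{1}{2} \left(-1\right)\right)\right)^{2} = \left(4 \cdot \frac{1}{4} + \left(2 - \frac{1}{2}\right)\right)^{2} = \left(1 + \frac{3}{2}\right)^{2} = \left(\frac{5}{2}\right)^{2} = \frac{25}{4}$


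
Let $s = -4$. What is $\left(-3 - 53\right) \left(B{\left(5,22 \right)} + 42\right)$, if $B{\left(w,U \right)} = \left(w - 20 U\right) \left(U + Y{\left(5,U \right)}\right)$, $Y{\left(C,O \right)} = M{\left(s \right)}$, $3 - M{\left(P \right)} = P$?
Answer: $704088$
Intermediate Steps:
$M{\left(P \right)} = 3 - P$
$Y{\left(C,O \right)} = 7$ ($Y{\left(C,O \right)} = 3 - -4 = 3 + 4 = 7$)
$B{\left(w,U \right)} = \left(7 + U\right) \left(w - 20 U\right)$ ($B{\left(w,U \right)} = \left(w - 20 U\right) \left(U + 7\right) = \left(w - 20 U\right) \left(7 + U\right) = \left(7 + U\right) \left(w - 20 U\right)$)
$\left(-3 - 53\right) \left(B{\left(5,22 \right)} + 42\right) = \left(-3 - 53\right) \left(\left(\left(-140\right) 22 - 20 \cdot 22^{2} + 7 \cdot 5 + 22 \cdot 5\right) + 42\right) = \left(-3 - 53\right) \left(\left(-3080 - 9680 + 35 + 110\right) + 42\right) = - 56 \left(\left(-3080 - 9680 + 35 + 110\right) + 42\right) = - 56 \left(-12615 + 42\right) = \left(-56\right) \left(-12573\right) = 704088$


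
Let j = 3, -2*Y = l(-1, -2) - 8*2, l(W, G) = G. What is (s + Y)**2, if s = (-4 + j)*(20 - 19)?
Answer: 64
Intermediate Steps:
Y = 9 (Y = -(-2 - 8*2)/2 = -(-2 - 16)/2 = -1/2*(-18) = 9)
s = -1 (s = (-4 + 3)*(20 - 19) = -1*1 = -1)
(s + Y)**2 = (-1 + 9)**2 = 8**2 = 64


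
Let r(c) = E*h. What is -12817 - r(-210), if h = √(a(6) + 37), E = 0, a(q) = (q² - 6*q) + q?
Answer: -12817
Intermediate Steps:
a(q) = q² - 5*q
h = √43 (h = √(6*(-5 + 6) + 37) = √(6*1 + 37) = √(6 + 37) = √43 ≈ 6.5574)
r(c) = 0 (r(c) = 0*√43 = 0)
-12817 - r(-210) = -12817 - 1*0 = -12817 + 0 = -12817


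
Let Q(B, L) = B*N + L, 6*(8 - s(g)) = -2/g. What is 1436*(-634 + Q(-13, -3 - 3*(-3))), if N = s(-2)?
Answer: -3144122/3 ≈ -1.0480e+6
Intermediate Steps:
s(g) = 8 + 1/(3*g) (s(g) = 8 - (-1)/(3*g) = 8 + 1/(3*g))
N = 47/6 (N = 8 + (1/3)/(-2) = 8 + (1/3)*(-1/2) = 8 - 1/6 = 47/6 ≈ 7.8333)
Q(B, L) = L + 47*B/6 (Q(B, L) = B*(47/6) + L = 47*B/6 + L = L + 47*B/6)
1436*(-634 + Q(-13, -3 - 3*(-3))) = 1436*(-634 + ((-3 - 3*(-3)) + (47/6)*(-13))) = 1436*(-634 + ((-3 + 9) - 611/6)) = 1436*(-634 + (6 - 611/6)) = 1436*(-634 - 575/6) = 1436*(-4379/6) = -3144122/3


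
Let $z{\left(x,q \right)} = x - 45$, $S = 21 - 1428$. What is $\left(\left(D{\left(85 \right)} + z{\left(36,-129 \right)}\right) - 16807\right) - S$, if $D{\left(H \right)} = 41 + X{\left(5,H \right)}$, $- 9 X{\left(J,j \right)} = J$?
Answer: $- \frac{138317}{9} \approx -15369.0$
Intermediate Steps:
$X{\left(J,j \right)} = - \frac{J}{9}$
$S = -1407$ ($S = 21 - 1428 = -1407$)
$z{\left(x,q \right)} = -45 + x$
$D{\left(H \right)} = \frac{364}{9}$ ($D{\left(H \right)} = 41 - \frac{5}{9} = \frac{364}{9}$)
$\left(\left(D{\left(85 \right)} + z{\left(36,-129 \right)}\right) - 16807\right) - S = \left(\left(\frac{364}{9} + \left(-45 + 36\right)\right) - 16807\right) - -1407 = \left(\left(\frac{364}{9} - 9\right) - 16807\right) + 1407 = \left(\frac{283}{9} - 16807\right) + 1407 = - \frac{150980}{9} + 1407 = - \frac{138317}{9}$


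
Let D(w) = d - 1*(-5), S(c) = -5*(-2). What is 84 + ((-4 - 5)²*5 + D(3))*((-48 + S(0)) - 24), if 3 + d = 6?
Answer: -25522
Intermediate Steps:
d = 3 (d = -3 + 6 = 3)
S(c) = 10
D(w) = 8 (D(w) = 3 - 1*(-5) = 3 + 5 = 8)
84 + ((-4 - 5)²*5 + D(3))*((-48 + S(0)) - 24) = 84 + ((-4 - 5)²*5 + 8)*((-48 + 10) - 24) = 84 + ((-9)²*5 + 8)*(-38 - 24) = 84 + (81*5 + 8)*(-62) = 84 + (405 + 8)*(-62) = 84 + 413*(-62) = 84 - 25606 = -25522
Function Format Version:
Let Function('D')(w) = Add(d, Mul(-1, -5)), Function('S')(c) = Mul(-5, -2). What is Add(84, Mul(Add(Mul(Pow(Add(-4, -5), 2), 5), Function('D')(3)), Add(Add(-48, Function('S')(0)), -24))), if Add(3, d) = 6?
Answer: -25522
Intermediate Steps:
d = 3 (d = Add(-3, 6) = 3)
Function('S')(c) = 10
Function('D')(w) = 8 (Function('D')(w) = Add(3, Mul(-1, -5)) = Add(3, 5) = 8)
Add(84, Mul(Add(Mul(Pow(Add(-4, -5), 2), 5), Function('D')(3)), Add(Add(-48, Function('S')(0)), -24))) = Add(84, Mul(Add(Mul(Pow(Add(-4, -5), 2), 5), 8), Add(Add(-48, 10), -24))) = Add(84, Mul(Add(Mul(Pow(-9, 2), 5), 8), Add(-38, -24))) = Add(84, Mul(Add(Mul(81, 5), 8), -62)) = Add(84, Mul(Add(405, 8), -62)) = Add(84, Mul(413, -62)) = Add(84, -25606) = -25522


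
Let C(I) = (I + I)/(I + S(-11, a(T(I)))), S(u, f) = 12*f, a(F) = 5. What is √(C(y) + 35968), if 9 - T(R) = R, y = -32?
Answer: 4*√110145/7 ≈ 189.65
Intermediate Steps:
T(R) = 9 - R
C(I) = 2*I/(60 + I) (C(I) = (I + I)/(I + 12*5) = (2*I)/(I + 60) = (2*I)/(60 + I) = 2*I/(60 + I))
√(C(y) + 35968) = √(2*(-32)/(60 - 32) + 35968) = √(2*(-32)/28 + 35968) = √(2*(-32)*(1/28) + 35968) = √(-16/7 + 35968) = √(251760/7) = 4*√110145/7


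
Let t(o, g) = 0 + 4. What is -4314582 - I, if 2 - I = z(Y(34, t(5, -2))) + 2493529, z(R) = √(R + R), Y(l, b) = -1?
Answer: -1821055 + I*√2 ≈ -1.8211e+6 + 1.4142*I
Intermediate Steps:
t(o, g) = 4
z(R) = √2*√R (z(R) = √(2*R) = √2*√R)
I = -2493527 - I*√2 (I = 2 - (√2*√(-1) + 2493529) = 2 - (√2*I + 2493529) = 2 - (I*√2 + 2493529) = 2 - (2493529 + I*√2) = 2 + (-2493529 - I*√2) = -2493527 - I*√2 ≈ -2.4935e+6 - 1.4142*I)
-4314582 - I = -4314582 - (-2493527 - I*√2) = -4314582 + (2493527 + I*√2) = -1821055 + I*√2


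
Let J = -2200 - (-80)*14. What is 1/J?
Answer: -1/1080 ≈ -0.00092593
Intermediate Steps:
J = -1080 (J = -2200 - 1*(-1120) = -2200 + 1120 = -1080)
1/J = 1/(-1080) = -1/1080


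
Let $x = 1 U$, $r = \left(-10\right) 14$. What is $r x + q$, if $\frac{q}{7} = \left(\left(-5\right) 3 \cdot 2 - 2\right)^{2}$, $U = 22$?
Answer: $4088$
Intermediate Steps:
$r = -140$
$x = 22$ ($x = 1 \cdot 22 = 22$)
$q = 7168$ ($q = 7 \left(\left(-5\right) 3 \cdot 2 - 2\right)^{2} = 7 \left(\left(-15\right) 2 - 2\right)^{2} = 7 \left(-30 - 2\right)^{2} = 7 \left(-32\right)^{2} = 7 \cdot 1024 = 7168$)
$r x + q = \left(-140\right) 22 + 7168 = -3080 + 7168 = 4088$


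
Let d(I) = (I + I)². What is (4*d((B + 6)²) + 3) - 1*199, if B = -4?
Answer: 60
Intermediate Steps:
d(I) = 4*I² (d(I) = (2*I)² = 4*I²)
(4*d((B + 6)²) + 3) - 1*199 = (4*(4*((-4 + 6)²)²) + 3) - 1*199 = (4*(4*(2²)²) + 3) - 199 = (4*(4*4²) + 3) - 199 = (4*(4*16) + 3) - 199 = (4*64 + 3) - 199 = (256 + 3) - 199 = 259 - 199 = 60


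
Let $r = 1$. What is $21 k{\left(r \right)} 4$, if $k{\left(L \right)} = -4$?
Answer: $-336$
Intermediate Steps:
$21 k{\left(r \right)} 4 = 21 \left(-4\right) 4 = \left(-84\right) 4 = -336$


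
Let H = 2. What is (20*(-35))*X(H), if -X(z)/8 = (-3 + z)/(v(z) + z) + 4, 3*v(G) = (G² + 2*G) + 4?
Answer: 64400/3 ≈ 21467.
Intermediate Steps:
v(G) = 4/3 + G²/3 + 2*G/3 (v(G) = ((G² + 2*G) + 4)/3 = (4 + G² + 2*G)/3 = 4/3 + G²/3 + 2*G/3)
X(z) = -32 - 8*(-3 + z)/(4/3 + z²/3 + 5*z/3) (X(z) = -8*((-3 + z)/((4/3 + z²/3 + 2*z/3) + z) + 4) = -8*((-3 + z)/(4/3 + z²/3 + 5*z/3) + 4) = -8*(4 + (-3 + z)/(4/3 + z²/3 + 5*z/3)) = -32 - 8*(-3 + z)/(4/3 + z²/3 + 5*z/3))
(20*(-35))*X(H) = (20*(-35))*(8*(-7 - 23*2 - 4*2²)/(4 + 2² + 5*2)) = -5600*(-7 - 46 - 4*4)/(4 + 4 + 10) = -5600*(-7 - 46 - 16)/18 = -5600*(-69)/18 = -700*(-92/3) = 64400/3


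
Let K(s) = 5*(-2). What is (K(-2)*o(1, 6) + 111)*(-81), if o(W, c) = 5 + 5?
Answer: -891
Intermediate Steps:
K(s) = -10
o(W, c) = 10
(K(-2)*o(1, 6) + 111)*(-81) = (-10*10 + 111)*(-81) = (-100 + 111)*(-81) = 11*(-81) = -891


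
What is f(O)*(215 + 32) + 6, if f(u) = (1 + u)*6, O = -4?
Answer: -4440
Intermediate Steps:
f(u) = 6 + 6*u
f(O)*(215 + 32) + 6 = (6 + 6*(-4))*(215 + 32) + 6 = (6 - 24)*247 + 6 = -18*247 + 6 = -4446 + 6 = -4440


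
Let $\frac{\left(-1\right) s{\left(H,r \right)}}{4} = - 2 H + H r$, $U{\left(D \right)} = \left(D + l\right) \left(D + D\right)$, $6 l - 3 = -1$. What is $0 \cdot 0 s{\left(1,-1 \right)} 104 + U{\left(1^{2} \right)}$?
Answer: $\frac{8}{3} \approx 2.6667$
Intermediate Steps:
$l = \frac{1}{3}$ ($l = \frac{1}{2} + \frac{1}{6} \left(-1\right) = \frac{1}{2} - \frac{1}{6} = \frac{1}{3} \approx 0.33333$)
$U{\left(D \right)} = 2 D \left(\frac{1}{3} + D\right)$ ($U{\left(D \right)} = \left(D + \frac{1}{3}\right) \left(D + D\right) = \left(\frac{1}{3} + D\right) 2 D = 2 D \left(\frac{1}{3} + D\right)$)
$s{\left(H,r \right)} = 8 H - 4 H r$ ($s{\left(H,r \right)} = - 4 \left(- 2 H + H r\right) = 8 H - 4 H r$)
$0 \cdot 0 s{\left(1,-1 \right)} 104 + U{\left(1^{2} \right)} = 0 \cdot 0 \cdot 4 \cdot 1 \left(2 - -1\right) 104 + \frac{2 \cdot 1^{2} \left(1 + 3 \cdot 1^{2}\right)}{3} = 0 \cdot 4 \cdot 1 \left(2 + 1\right) 104 + \frac{2}{3} \cdot 1 \left(1 + 3 \cdot 1\right) = 0 \cdot 4 \cdot 1 \cdot 3 \cdot 104 + \frac{2}{3} \cdot 1 \left(1 + 3\right) = 0 \cdot 12 \cdot 104 + \frac{2}{3} \cdot 1 \cdot 4 = 0 \cdot 104 + \frac{8}{3} = 0 + \frac{8}{3} = \frac{8}{3}$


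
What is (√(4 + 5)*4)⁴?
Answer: 20736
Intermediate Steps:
(√(4 + 5)*4)⁴ = (√9*4)⁴ = (3*4)⁴ = 12⁴ = 20736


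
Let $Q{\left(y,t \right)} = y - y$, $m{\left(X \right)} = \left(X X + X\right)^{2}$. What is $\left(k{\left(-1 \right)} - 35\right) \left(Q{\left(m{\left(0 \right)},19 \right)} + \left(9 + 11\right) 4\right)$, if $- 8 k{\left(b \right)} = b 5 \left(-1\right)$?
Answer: $-2850$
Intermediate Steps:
$k{\left(b \right)} = \frac{5 b}{8}$ ($k{\left(b \right)} = - \frac{b 5 \left(-1\right)}{8} = - \frac{5 b \left(-1\right)}{8} = - \frac{\left(-5\right) b}{8} = \frac{5 b}{8}$)
$m{\left(X \right)} = \left(X + X^{2}\right)^{2}$ ($m{\left(X \right)} = \left(X^{2} + X\right)^{2} = \left(X + X^{2}\right)^{2}$)
$Q{\left(y,t \right)} = 0$
$\left(k{\left(-1 \right)} - 35\right) \left(Q{\left(m{\left(0 \right)},19 \right)} + \left(9 + 11\right) 4\right) = \left(\frac{5}{8} \left(-1\right) - 35\right) \left(0 + \left(9 + 11\right) 4\right) = \left(- \frac{5}{8} - 35\right) \left(0 + 20 \cdot 4\right) = - \frac{285 \left(0 + 80\right)}{8} = \left(- \frac{285}{8}\right) 80 = -2850$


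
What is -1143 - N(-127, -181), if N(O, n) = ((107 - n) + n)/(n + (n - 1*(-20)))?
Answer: -390799/342 ≈ -1142.7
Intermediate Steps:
N(O, n) = 107/(20 + 2*n) (N(O, n) = 107/(n + (n + 20)) = 107/(n + (20 + n)) = 107/(20 + 2*n))
-1143 - N(-127, -181) = -1143 - 107/(2*(10 - 181)) = -1143 - 107/(2*(-171)) = -1143 - 107*(-1)/(2*171) = -1143 - 1*(-107/342) = -1143 + 107/342 = -390799/342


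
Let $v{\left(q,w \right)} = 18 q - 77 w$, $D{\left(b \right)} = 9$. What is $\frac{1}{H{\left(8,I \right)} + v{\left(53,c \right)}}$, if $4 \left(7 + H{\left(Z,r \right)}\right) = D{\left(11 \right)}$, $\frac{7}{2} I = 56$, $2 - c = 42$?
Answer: $\frac{4}{16117} \approx 0.00024819$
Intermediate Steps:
$c = -40$ ($c = 2 - 42 = -40$)
$I = 16$ ($I = \frac{2}{7} \cdot 56 = 16$)
$H{\left(Z,r \right)} = - \frac{19}{4}$ ($H{\left(Z,r \right)} = -7 + \frac{1}{4} \cdot 9 = -7 + \frac{9}{4} = - \frac{19}{4}$)
$v{\left(q,w \right)} = - 77 w + 18 q$
$\frac{1}{H{\left(8,I \right)} + v{\left(53,c \right)}} = \frac{1}{- \frac{19}{4} + \left(\left(-77\right) \left(-40\right) + 18 \cdot 53\right)} = \frac{1}{- \frac{19}{4} + \left(3080 + 954\right)} = \frac{1}{- \frac{19}{4} + 4034} = \frac{1}{\frac{16117}{4}} = \frac{4}{16117}$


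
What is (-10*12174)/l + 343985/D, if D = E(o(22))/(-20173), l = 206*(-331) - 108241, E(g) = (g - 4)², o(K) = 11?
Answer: -408087963910225/2881641 ≈ -1.4162e+8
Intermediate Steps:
E(g) = (-4 + g)²
l = -176427 (l = -68186 - 108241 = -176427)
D = -49/20173 (D = (-4 + 11)²/(-20173) = 7²*(-1/20173) = 49*(-1/20173) = -49/20173 ≈ -0.0024290)
(-10*12174)/l + 343985/D = -10*12174/(-176427) + 343985/(-49/20173) = -121740*(-1/176427) + 343985*(-20173/49) = 40580/58809 - 6939209405/49 = -408087963910225/2881641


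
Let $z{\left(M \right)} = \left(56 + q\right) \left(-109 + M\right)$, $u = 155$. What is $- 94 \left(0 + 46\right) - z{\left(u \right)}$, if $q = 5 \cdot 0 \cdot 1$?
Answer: $-6900$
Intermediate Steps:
$q = 0$ ($q = 0 \cdot 1 = 0$)
$z{\left(M \right)} = -6104 + 56 M$ ($z{\left(M \right)} = \left(56 + 0\right) \left(-109 + M\right) = 56 \left(-109 + M\right) = -6104 + 56 M$)
$- 94 \left(0 + 46\right) - z{\left(u \right)} = - 94 \left(0 + 46\right) - \left(-6104 + 56 \cdot 155\right) = \left(-94\right) 46 - \left(-6104 + 8680\right) = -4324 - 2576 = -6900$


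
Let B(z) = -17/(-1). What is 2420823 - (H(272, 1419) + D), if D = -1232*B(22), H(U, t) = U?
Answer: 2441495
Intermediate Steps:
B(z) = 17 (B(z) = -17*(-1) = 17)
D = -20944 (D = -1232*17 = -20944)
2420823 - (H(272, 1419) + D) = 2420823 - (272 - 20944) = 2420823 - 1*(-20672) = 2420823 + 20672 = 2441495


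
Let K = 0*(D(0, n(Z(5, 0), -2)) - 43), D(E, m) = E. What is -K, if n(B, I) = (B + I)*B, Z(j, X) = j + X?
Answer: 0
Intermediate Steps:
Z(j, X) = X + j
n(B, I) = B*(B + I)
K = 0 (K = 0*(0 - 43) = 0*(-43) = 0)
-K = -1*0 = 0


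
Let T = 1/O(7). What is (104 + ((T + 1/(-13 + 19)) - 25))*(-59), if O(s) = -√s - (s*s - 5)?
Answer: -6004961/1286 - 59*√7/1929 ≈ -4669.6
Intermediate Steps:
O(s) = 5 - √s - s² (O(s) = -√s - (s² - 5) = -√s - (-5 + s²) = -√s + (5 - s²) = 5 - √s - s²)
T = 1/(-44 - √7) (T = 1/(5 - √7 - 1*7²) = 1/(5 - √7 - 1*49) = 1/(5 - √7 - 49) = 1/(-44 - √7) ≈ -0.021438)
(104 + ((T + 1/(-13 + 19)) - 25))*(-59) = (104 + (((-44/1929 + √7/1929) + 1/(-13 + 19)) - 25))*(-59) = (104 + (((-44/1929 + √7/1929) + 1/6) - 25))*(-59) = (104 + (((-44/1929 + √7/1929) + ⅙) - 25))*(-59) = (104 + ((185/1286 + √7/1929) - 25))*(-59) = (104 + (-31965/1286 + √7/1929))*(-59) = (101779/1286 + √7/1929)*(-59) = -6004961/1286 - 59*√7/1929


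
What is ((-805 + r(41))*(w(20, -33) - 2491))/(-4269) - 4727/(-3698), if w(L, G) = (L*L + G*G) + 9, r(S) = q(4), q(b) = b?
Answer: -973727917/5262254 ≈ -185.04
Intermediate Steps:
r(S) = 4
w(L, G) = 9 + G**2 + L**2 (w(L, G) = (L**2 + G**2) + 9 = (G**2 + L**2) + 9 = 9 + G**2 + L**2)
((-805 + r(41))*(w(20, -33) - 2491))/(-4269) - 4727/(-3698) = ((-805 + 4)*((9 + (-33)**2 + 20**2) - 2491))/(-4269) - 4727/(-3698) = -801*((9 + 1089 + 400) - 2491)*(-1/4269) - 4727*(-1/3698) = -801*(1498 - 2491)*(-1/4269) + 4727/3698 = -801*(-993)*(-1/4269) + 4727/3698 = 795393*(-1/4269) + 4727/3698 = -265131/1423 + 4727/3698 = -973727917/5262254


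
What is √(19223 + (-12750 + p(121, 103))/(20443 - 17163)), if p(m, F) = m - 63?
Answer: √3230735835/410 ≈ 138.63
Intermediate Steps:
p(m, F) = -63 + m
√(19223 + (-12750 + p(121, 103))/(20443 - 17163)) = √(19223 + (-12750 + (-63 + 121))/(20443 - 17163)) = √(19223 + (-12750 + 58)/3280) = √(19223 - 12692*1/3280) = √(19223 - 3173/820) = √(15759687/820) = √3230735835/410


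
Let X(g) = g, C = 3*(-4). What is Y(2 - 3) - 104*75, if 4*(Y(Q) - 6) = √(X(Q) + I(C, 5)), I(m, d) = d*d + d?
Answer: -7794 + √29/4 ≈ -7792.7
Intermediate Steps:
C = -12
I(m, d) = d + d² (I(m, d) = d² + d = d + d²)
Y(Q) = 6 + √(30 + Q)/4 (Y(Q) = 6 + √(Q + 5*(1 + 5))/4 = 6 + √(Q + 5*6)/4 = 6 + √(Q + 30)/4 = 6 + √(30 + Q)/4)
Y(2 - 3) - 104*75 = (6 + √(30 + (2 - 3))/4) - 104*75 = (6 + √(30 - 1)/4) - 7800 = (6 + √29/4) - 7800 = -7794 + √29/4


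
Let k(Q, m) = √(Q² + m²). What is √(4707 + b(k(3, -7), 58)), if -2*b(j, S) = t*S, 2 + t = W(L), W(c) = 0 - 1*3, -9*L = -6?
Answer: 2*√1213 ≈ 69.656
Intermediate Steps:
L = ⅔ (L = -⅑*(-6) = ⅔ ≈ 0.66667)
W(c) = -3 (W(c) = 0 - 3 = -3)
t = -5 (t = -2 - 3 = -5)
b(j, S) = 5*S/2 (b(j, S) = -(-5)*S/2 = 5*S/2)
√(4707 + b(k(3, -7), 58)) = √(4707 + (5/2)*58) = √(4707 + 145) = √4852 = 2*√1213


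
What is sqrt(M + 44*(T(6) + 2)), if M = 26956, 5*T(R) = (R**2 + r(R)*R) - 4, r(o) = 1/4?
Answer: sqrt(683470)/5 ≈ 165.34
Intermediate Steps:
r(o) = 1/4
T(R) = -4/5 + R**2/5 + R/20 (T(R) = ((R**2 + R/4) - 4)/5 = (-4 + R**2 + R/4)/5 = -4/5 + R**2/5 + R/20)
sqrt(M + 44*(T(6) + 2)) = sqrt(26956 + 44*((-4/5 + (1/5)*6**2 + (1/20)*6) + 2)) = sqrt(26956 + 44*((-4/5 + (1/5)*36 + 3/10) + 2)) = sqrt(26956 + 44*((-4/5 + 36/5 + 3/10) + 2)) = sqrt(26956 + 44*(67/10 + 2)) = sqrt(26956 + 44*(87/10)) = sqrt(26956 + 1914/5) = sqrt(136694/5) = sqrt(683470)/5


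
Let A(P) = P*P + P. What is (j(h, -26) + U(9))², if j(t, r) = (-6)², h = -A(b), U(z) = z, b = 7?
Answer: 2025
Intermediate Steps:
A(P) = P + P² (A(P) = P² + P = P + P²)
h = -56 (h = -7*(1 + 7) = -7*8 = -1*56 = -56)
j(t, r) = 36
(j(h, -26) + U(9))² = (36 + 9)² = 45² = 2025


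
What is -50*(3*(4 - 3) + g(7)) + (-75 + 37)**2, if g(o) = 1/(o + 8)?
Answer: 3872/3 ≈ 1290.7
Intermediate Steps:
g(o) = 1/(8 + o)
-50*(3*(4 - 3) + g(7)) + (-75 + 37)**2 = -50*(3*(4 - 3) + 1/(8 + 7)) + (-75 + 37)**2 = -50*(3*1 + 1/15) + (-38)**2 = -50*(3 + 1/15) + 1444 = -50*46/15 + 1444 = -460/3 + 1444 = 3872/3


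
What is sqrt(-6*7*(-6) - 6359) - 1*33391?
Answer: -33391 + I*sqrt(6107) ≈ -33391.0 + 78.147*I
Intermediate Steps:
sqrt(-6*7*(-6) - 6359) - 1*33391 = sqrt(-42*(-6) - 6359) - 33391 = sqrt(252 - 6359) - 33391 = sqrt(-6107) - 33391 = I*sqrt(6107) - 33391 = -33391 + I*sqrt(6107)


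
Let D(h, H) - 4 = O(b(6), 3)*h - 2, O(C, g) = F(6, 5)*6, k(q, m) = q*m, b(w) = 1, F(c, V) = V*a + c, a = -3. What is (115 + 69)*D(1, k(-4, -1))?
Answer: -9568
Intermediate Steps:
F(c, V) = c - 3*V (F(c, V) = V*(-3) + c = -3*V + c = c - 3*V)
k(q, m) = m*q
O(C, g) = -54 (O(C, g) = (6 - 3*5)*6 = (6 - 15)*6 = -9*6 = -54)
D(h, H) = 2 - 54*h (D(h, H) = 4 + (-54*h - 2) = 4 + (-2 - 54*h) = 2 - 54*h)
(115 + 69)*D(1, k(-4, -1)) = (115 + 69)*(2 - 54*1) = 184*(2 - 54) = 184*(-52) = -9568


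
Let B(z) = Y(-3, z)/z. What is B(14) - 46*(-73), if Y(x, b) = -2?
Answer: 23505/7 ≈ 3357.9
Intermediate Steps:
B(z) = -2/z
B(14) - 46*(-73) = -2/14 - 46*(-73) = -2*1/14 - 1*(-3358) = -⅐ + 3358 = 23505/7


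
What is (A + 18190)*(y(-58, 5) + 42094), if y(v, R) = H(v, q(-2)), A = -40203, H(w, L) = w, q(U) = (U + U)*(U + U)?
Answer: -925338468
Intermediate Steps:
q(U) = 4*U² (q(U) = (2*U)*(2*U) = 4*U²)
y(v, R) = v
(A + 18190)*(y(-58, 5) + 42094) = (-40203 + 18190)*(-58 + 42094) = -22013*42036 = -925338468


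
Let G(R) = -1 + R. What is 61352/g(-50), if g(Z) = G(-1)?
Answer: -30676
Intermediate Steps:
g(Z) = -2 (g(Z) = -1 - 1 = -2)
61352/g(-50) = 61352/(-2) = 61352*(-½) = -30676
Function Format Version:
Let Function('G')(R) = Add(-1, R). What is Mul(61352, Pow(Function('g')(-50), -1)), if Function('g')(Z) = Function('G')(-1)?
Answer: -30676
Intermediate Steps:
Function('g')(Z) = -2 (Function('g')(Z) = Add(-1, -1) = -2)
Mul(61352, Pow(Function('g')(-50), -1)) = Mul(61352, Pow(-2, -1)) = Mul(61352, Rational(-1, 2)) = -30676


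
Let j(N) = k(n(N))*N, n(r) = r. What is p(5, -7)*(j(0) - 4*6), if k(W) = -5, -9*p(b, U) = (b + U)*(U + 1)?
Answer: 32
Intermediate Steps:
p(b, U) = -(1 + U)*(U + b)/9 (p(b, U) = -(b + U)*(U + 1)/9 = -(U + b)*(1 + U)/9 = -(1 + U)*(U + b)/9)
j(N) = -5*N
p(5, -7)*(j(0) - 4*6) = (-1/9*(-7) - 1/9*5 - 1/9*(-7)**2 - 1/9*(-7)*5)*(-5*0 - 4*6) = (7/9 - 5/9 - 1/9*49 + 35/9)*(0 - 24) = (7/9 - 5/9 - 49/9 + 35/9)*(-24) = -4/3*(-24) = 32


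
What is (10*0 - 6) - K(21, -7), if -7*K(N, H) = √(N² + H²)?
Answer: -6 + √10 ≈ -2.8377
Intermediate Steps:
K(N, H) = -√(H² + N²)/7 (K(N, H) = -√(N² + H²)/7 = -√(H² + N²)/7)
(10*0 - 6) - K(21, -7) = (10*0 - 6) - (-1)*√((-7)² + 21²)/7 = (0 - 6) - (-1)*√(49 + 441)/7 = -6 - (-1)*√490/7 = -6 - (-1)*7*√10/7 = -6 - (-1)*√10 = -6 + √10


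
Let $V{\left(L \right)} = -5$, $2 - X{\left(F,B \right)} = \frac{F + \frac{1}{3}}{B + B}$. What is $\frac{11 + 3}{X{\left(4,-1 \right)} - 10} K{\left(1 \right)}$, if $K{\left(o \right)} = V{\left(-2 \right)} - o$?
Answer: $\frac{72}{5} \approx 14.4$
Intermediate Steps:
$X{\left(F,B \right)} = 2 - \frac{\frac{1}{3} + F}{2 B}$ ($X{\left(F,B \right)} = 2 - \frac{F + \frac{1}{3}}{B + B} = 2 - \frac{F + \frac{1}{3}}{2 B} = 2 - \left(\frac{1}{3} + F\right) \frac{1}{2 B} = 2 - \frac{\frac{1}{3} + F}{2 B}$)
$K{\left(o \right)} = -5 - o$
$\frac{11 + 3}{X{\left(4,-1 \right)} - 10} K{\left(1 \right)} = \frac{11 + 3}{\frac{-1 - 12 + 12 \left(-1\right)}{6 \left(-1\right)} - 10} \left(-5 - 1\right) = \frac{14}{\frac{1}{6} \left(-1\right) \left(-1 - 12 - 12\right) - 10} \left(-5 - 1\right) = \frac{14}{\frac{1}{6} \left(-1\right) \left(-25\right) - 10} \left(-6\right) = \frac{14}{\frac{25}{6} - 10} \left(-6\right) = \frac{14}{- \frac{35}{6}} \left(-6\right) = 14 \left(- \frac{6}{35}\right) \left(-6\right) = \left(- \frac{12}{5}\right) \left(-6\right) = \frac{72}{5}$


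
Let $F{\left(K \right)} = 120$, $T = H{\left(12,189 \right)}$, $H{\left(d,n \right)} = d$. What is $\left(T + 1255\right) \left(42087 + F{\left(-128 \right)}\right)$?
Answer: $53476269$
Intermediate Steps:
$T = 12$
$\left(T + 1255\right) \left(42087 + F{\left(-128 \right)}\right) = \left(12 + 1255\right) \left(42087 + 120\right) = 1267 \cdot 42207 = 53476269$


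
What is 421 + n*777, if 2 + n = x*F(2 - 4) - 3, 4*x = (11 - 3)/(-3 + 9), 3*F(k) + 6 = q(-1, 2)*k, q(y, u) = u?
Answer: -12982/3 ≈ -4327.3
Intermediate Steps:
F(k) = -2 + 2*k/3 (F(k) = -2 + (2*k)/3 = -2 + 2*k/3)
x = 1/3 (x = ((11 - 3)/(-3 + 9))/4 = (8/6)/4 = (8*(1/6))/4 = (1/4)*(4/3) = 1/3 ≈ 0.33333)
n = -55/9 (n = -2 + ((-2 + 2*(2 - 4)/3)/3 - 3) = -2 + ((-2 + (2/3)*(-2))/3 - 3) = -2 + ((-2 - 4/3)/3 - 3) = -2 + ((1/3)*(-10/3) - 3) = -2 + (-10/9 - 3) = -2 - 37/9 = -55/9 ≈ -6.1111)
421 + n*777 = 421 - 55/9*777 = 421 - 14245/3 = -12982/3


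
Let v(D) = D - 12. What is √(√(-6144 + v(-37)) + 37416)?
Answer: √(37416 + I*√6193) ≈ 193.43 + 0.203*I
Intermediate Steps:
v(D) = -12 + D
√(√(-6144 + v(-37)) + 37416) = √(√(-6144 + (-12 - 37)) + 37416) = √(√(-6144 - 49) + 37416) = √(√(-6193) + 37416) = √(I*√6193 + 37416) = √(37416 + I*√6193)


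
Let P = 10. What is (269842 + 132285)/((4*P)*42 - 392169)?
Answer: -36557/35499 ≈ -1.0298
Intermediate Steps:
(269842 + 132285)/((4*P)*42 - 392169) = (269842 + 132285)/((4*10)*42 - 392169) = 402127/(40*42 - 392169) = 402127/(1680 - 392169) = 402127/(-390489) = 402127*(-1/390489) = -36557/35499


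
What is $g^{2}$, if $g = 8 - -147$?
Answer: $24025$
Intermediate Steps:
$g = 155$ ($g = 8 + 147 = 155$)
$g^{2} = 155^{2} = 24025$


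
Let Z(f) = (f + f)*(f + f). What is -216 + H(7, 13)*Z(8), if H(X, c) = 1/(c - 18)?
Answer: -1336/5 ≈ -267.20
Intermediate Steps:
H(X, c) = 1/(-18 + c)
Z(f) = 4*f**2 (Z(f) = (2*f)*(2*f) = 4*f**2)
-216 + H(7, 13)*Z(8) = -216 + (4*8**2)/(-18 + 13) = -216 + (4*64)/(-5) = -216 - 1/5*256 = -216 - 256/5 = -1336/5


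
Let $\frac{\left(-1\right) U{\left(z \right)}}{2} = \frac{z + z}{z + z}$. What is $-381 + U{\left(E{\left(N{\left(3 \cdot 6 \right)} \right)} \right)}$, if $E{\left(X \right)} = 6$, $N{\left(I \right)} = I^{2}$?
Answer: $-383$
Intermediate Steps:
$U{\left(z \right)} = -2$ ($U{\left(z \right)} = - 2 \frac{z + z}{z + z} = - 2 \frac{2 z}{2 z} = - 2 \cdot 2 z \frac{1}{2 z} = \left(-2\right) 1 = -2$)
$-381 + U{\left(E{\left(N{\left(3 \cdot 6 \right)} \right)} \right)} = -381 - 2 = -383$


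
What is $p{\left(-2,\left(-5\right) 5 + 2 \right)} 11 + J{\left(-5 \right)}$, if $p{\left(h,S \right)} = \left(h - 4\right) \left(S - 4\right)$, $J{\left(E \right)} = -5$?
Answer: $1777$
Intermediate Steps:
$p{\left(h,S \right)} = \left(-4 + S\right) \left(-4 + h\right)$ ($p{\left(h,S \right)} = \left(-4 + h\right) \left(-4 + S\right) = \left(-4 + S\right) \left(-4 + h\right)$)
$p{\left(-2,\left(-5\right) 5 + 2 \right)} 11 + J{\left(-5 \right)} = \left(16 - 4 \left(\left(-5\right) 5 + 2\right) - -8 + \left(\left(-5\right) 5 + 2\right) \left(-2\right)\right) 11 - 5 = \left(16 - 4 \left(-25 + 2\right) + 8 + \left(-25 + 2\right) \left(-2\right)\right) 11 - 5 = \left(16 - -92 + 8 - -46\right) 11 - 5 = \left(16 + 92 + 8 + 46\right) 11 - 5 = 162 \cdot 11 - 5 = 1782 - 5 = 1777$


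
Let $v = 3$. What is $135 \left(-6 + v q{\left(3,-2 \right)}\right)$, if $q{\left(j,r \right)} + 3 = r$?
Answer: $-2835$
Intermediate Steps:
$q{\left(j,r \right)} = -3 + r$
$135 \left(-6 + v q{\left(3,-2 \right)}\right) = 135 \left(-6 + 3 \left(-3 - 2\right)\right) = 135 \left(-6 + 3 \left(-5\right)\right) = 135 \left(-6 - 15\right) = 135 \left(-21\right) = -2835$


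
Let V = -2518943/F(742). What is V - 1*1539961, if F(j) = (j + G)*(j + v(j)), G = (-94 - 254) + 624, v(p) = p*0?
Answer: -166174471437/107908 ≈ -1.5400e+6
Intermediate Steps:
v(p) = 0
G = 276 (G = -348 + 624 = 276)
F(j) = j*(276 + j) (F(j) = (j + 276)*(j + 0) = (276 + j)*j = j*(276 + j))
V = -359849/107908 (V = -2518943*1/(742*(276 + 742)) = -2518943/(742*1018) = -2518943/755356 = -2518943*1/755356 = -359849/107908 ≈ -3.3348)
V - 1*1539961 = -359849/107908 - 1*1539961 = -359849/107908 - 1539961 = -166174471437/107908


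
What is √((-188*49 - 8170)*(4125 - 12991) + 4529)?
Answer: √154113341 ≈ 12414.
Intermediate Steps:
√((-188*49 - 8170)*(4125 - 12991) + 4529) = √((-9212 - 8170)*(-8866) + 4529) = √(-17382*(-8866) + 4529) = √(154108812 + 4529) = √154113341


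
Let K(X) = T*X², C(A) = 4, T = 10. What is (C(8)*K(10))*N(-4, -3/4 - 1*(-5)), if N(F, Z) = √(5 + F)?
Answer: 4000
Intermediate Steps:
K(X) = 10*X²
(C(8)*K(10))*N(-4, -3/4 - 1*(-5)) = (4*(10*10²))*√(5 - 4) = (4*(10*100))*√1 = (4*1000)*1 = 4000*1 = 4000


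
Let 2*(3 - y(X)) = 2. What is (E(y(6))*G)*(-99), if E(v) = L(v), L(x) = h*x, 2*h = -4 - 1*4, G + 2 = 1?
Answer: -792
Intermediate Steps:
G = -1 (G = -2 + 1 = -1)
h = -4 (h = (-4 - 1*4)/2 = (-4 - 4)/2 = (½)*(-8) = -4)
y(X) = 2 (y(X) = 3 - ½*2 = 3 - 1 = 2)
L(x) = -4*x
E(v) = -4*v
(E(y(6))*G)*(-99) = (-4*2*(-1))*(-99) = -8*(-1)*(-99) = 8*(-99) = -792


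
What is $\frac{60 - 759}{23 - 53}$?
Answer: $\frac{233}{10} \approx 23.3$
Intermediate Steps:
$\frac{60 - 759}{23 - 53} = \frac{60 - 759}{-30} = \left(- \frac{1}{30}\right) \left(-699\right) = \frac{233}{10}$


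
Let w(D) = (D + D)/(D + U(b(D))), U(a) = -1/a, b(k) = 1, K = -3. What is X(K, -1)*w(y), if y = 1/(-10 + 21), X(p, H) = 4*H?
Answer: ⅘ ≈ 0.80000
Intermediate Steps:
y = 1/11 ≈ 0.090909
w(D) = 2*D/(-1 + D) (w(D) = (D + D)/(D - 1/1) = (2*D)/(D - 1*1) = (2*D)/(D - 1) = (2*D)/(-1 + D) = 2*D/(-1 + D))
X(K, -1)*w(y) = (4*(-1))*(2*(1/11)/(-1 + 1/11)) = -8/(11*(-10/11)) = -8*(-11)/(11*10) = -4*(-⅕) = ⅘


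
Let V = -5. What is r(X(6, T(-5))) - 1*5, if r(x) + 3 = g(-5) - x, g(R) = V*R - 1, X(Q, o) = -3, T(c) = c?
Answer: 19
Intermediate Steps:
g(R) = -1 - 5*R (g(R) = -5*R - 1 = -1 - 5*R)
r(x) = 21 - x (r(x) = -3 + ((-1 - 5*(-5)) - x) = -3 + ((-1 + 25) - x) = -3 + (24 - x) = 21 - x)
r(X(6, T(-5))) - 1*5 = (21 - 1*(-3)) - 1*5 = (21 + 3) - 5 = 24 - 5 = 19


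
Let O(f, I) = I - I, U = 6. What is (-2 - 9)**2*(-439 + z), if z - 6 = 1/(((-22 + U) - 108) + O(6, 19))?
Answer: -6496853/124 ≈ -52394.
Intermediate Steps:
O(f, I) = 0
z = 743/124 (z = 6 + 1/(((-22 + 6) - 108) + 0) = 6 + 1/((-16 - 108) + 0) = 6 + 1/(-124 + 0) = 6 + 1/(-124) = 6 - 1/124 = 743/124 ≈ 5.9919)
(-2 - 9)**2*(-439 + z) = (-2 - 9)**2*(-439 + 743/124) = (-11)**2*(-53693/124) = 121*(-53693/124) = -6496853/124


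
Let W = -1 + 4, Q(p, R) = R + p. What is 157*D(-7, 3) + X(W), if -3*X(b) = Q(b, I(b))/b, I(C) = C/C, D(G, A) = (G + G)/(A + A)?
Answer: -3301/9 ≈ -366.78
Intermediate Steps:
D(G, A) = G/A (D(G, A) = (2*G)/((2*A)) = (2*G)*(1/(2*A)) = G/A)
I(C) = 1
W = 3
X(b) = -(1 + b)/(3*b)
157*D(-7, 3) + X(W) = 157*(-7/3) + (⅓)*(-1 - 1*3)/3 = 157*(-7*⅓) + (⅓)*(⅓)*(-1 - 3) = 157*(-7/3) + (⅓)*(⅓)*(-4) = -1099/3 - 4/9 = -3301/9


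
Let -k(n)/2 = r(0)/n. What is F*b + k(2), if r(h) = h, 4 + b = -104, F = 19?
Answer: -2052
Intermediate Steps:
b = -108 (b = -4 - 104 = -108)
k(n) = 0 (k(n) = -0/n = -2*0 = 0)
F*b + k(2) = 19*(-108) + 0 = -2052 + 0 = -2052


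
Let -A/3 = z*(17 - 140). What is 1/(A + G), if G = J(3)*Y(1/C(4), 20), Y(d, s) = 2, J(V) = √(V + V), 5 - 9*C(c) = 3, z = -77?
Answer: -9471/269099515 - 2*√6/807298545 ≈ -3.5201e-5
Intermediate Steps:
C(c) = 2/9 (C(c) = 5/9 - ⅑*3 = 5/9 - ⅓ = 2/9)
J(V) = √2*√V (J(V) = √(2*V) = √2*√V)
A = -28413 (A = -(-231)*(17 - 140) = -(-231)*(-123) = -3*9471 = -28413)
G = 2*√6 (G = (√2*√3)*2 = √6*2 = 2*√6 ≈ 4.8990)
1/(A + G) = 1/(-28413 + 2*√6)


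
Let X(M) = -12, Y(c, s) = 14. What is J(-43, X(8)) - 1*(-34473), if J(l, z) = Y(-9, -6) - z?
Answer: 34499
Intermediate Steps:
J(l, z) = 14 - z
J(-43, X(8)) - 1*(-34473) = (14 - 1*(-12)) - 1*(-34473) = (14 + 12) + 34473 = 26 + 34473 = 34499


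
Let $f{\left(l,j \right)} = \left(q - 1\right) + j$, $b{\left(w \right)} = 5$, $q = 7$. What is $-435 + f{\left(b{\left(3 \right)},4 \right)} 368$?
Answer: $3245$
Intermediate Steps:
$f{\left(l,j \right)} = 6 + j$ ($f{\left(l,j \right)} = \left(7 - 1\right) + j = 6 + j$)
$-435 + f{\left(b{\left(3 \right)},4 \right)} 368 = -435 + \left(6 + 4\right) 368 = -435 + 10 \cdot 368 = -435 + 3680 = 3245$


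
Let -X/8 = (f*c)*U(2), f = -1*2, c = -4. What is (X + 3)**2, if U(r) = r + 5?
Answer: 198025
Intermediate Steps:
U(r) = 5 + r
f = -2
X = -448 (X = -8*(-2*(-4))*(5 + 2) = -64*7 = -8*56 = -448)
(X + 3)**2 = (-448 + 3)**2 = (-445)**2 = 198025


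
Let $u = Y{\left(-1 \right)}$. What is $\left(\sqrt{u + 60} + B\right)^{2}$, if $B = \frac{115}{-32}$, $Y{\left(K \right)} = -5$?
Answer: $\frac{69545}{1024} - \frac{115 \sqrt{55}}{16} \approx 14.611$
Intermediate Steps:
$u = -5$
$B = - \frac{115}{32}$ ($B = 115 \left(- \frac{1}{32}\right) = - \frac{115}{32} \approx -3.5938$)
$\left(\sqrt{u + 60} + B\right)^{2} = \left(\sqrt{-5 + 60} - \frac{115}{32}\right)^{2} = \left(\sqrt{55} - \frac{115}{32}\right)^{2} = \left(- \frac{115}{32} + \sqrt{55}\right)^{2}$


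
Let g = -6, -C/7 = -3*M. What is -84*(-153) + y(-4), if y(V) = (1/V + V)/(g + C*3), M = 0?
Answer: 308465/24 ≈ 12853.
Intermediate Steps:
C = 0 (C = -(-21)*0 = -7*0 = 0)
y(V) = -V/6 - 1/(6*V) (y(V) = (1/V + V)/(-6 + 0*3) = (V + 1/V)/(-6 + 0) = (V + 1/V)/(-6) = (V + 1/V)*(-⅙) = -V/6 - 1/(6*V))
-84*(-153) + y(-4) = -84*(-153) + (⅙)*(-1 - 1*(-4)²)/(-4) = 12852 + (⅙)*(-¼)*(-1 - 1*16) = 12852 + (⅙)*(-¼)*(-1 - 16) = 12852 + (⅙)*(-¼)*(-17) = 12852 + 17/24 = 308465/24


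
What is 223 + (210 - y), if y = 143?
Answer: 290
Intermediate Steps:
223 + (210 - y) = 223 + (210 - 1*143) = 223 + (210 - 143) = 223 + 67 = 290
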